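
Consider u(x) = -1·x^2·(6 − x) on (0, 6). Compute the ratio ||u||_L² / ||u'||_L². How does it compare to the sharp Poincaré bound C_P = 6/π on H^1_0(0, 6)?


||u||_L² / ||u'||_L² = 3*sqrt(14)/7 < C_P = 6/π.

u(x) = -1·x^2·(6 − x), so u'(x) = 3*x*(x - 4).
u(x) = -1·x^2·(6 − x) vanishes at x = 0 and x = 6, so u ∈ H^1_0(0, 6). Differentiate via the product rule and integrate the resulting polynomials term by term.
  ∫_0^6 u² dx = ∫_0^6 (x^6 - 12*x^5 + 36*x^4) dx. Term by term:
    ∫_0^6 x^6 dx = 279936/7;  ∫_0^6 -12*x^5 dx = -93312;  ∫_0^6 36*x^4 dx = 279936/5.
  Sum: 279936/7 − 93312 + 279936/5 = 93312/35.
  ∫_0^6 (u')² dx = ∫_0^6 (9*x^4 - 72*x^3 + 144*x^2) dx. Term by term:
    ∫_0^6 9*x^4 dx = 69984/5;  ∫_0^6 -72*x^3 dx = -23328;  ∫_0^6 144*x^2 dx = 10368.
  Sum: 69984/5 − 23328 + 10368 = 5184/5.
∫_0^6 u² dx = 93312/35, so ||u||_L² = 216*sqrt(70)/35.
∫_0^6 (u')² dx = 5184/5, so ||u'||_L² = 72*sqrt(5)/5.
Ratio ||u||_L² / ||u'||_L² = 3*sqrt(14)/7.
Sharp Poincaré constant on H^1_0(0, 6) is C_P = L/π = 6/π, achieved by sin(π/6·x).
A polynomial bump cannot attain the sharp Poincaré constant (only the first sine eigenfunction does), so the ratio is strictly less than C_P, consistent with ||u||_L² ≤ C_P ||u'||_L².


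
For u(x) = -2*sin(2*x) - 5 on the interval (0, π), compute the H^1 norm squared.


||u||_{H^1(0,π)}^2 = 35*π

u'(x) = -4*cos(2*x).
Expand u² and (u')² and integrate term by term on (0, π), using: for integers n ≥ 1, ∫_0^π sin²(nx) dx = ∫_0^π cos²(nx) dx = π/2; for n ≠ n', ∫_0^π sin(nx)sin(n'x) dx = ∫_0^π cos(nx)cos(n'x) dx = 0; and by product-to-sum, ∫_0^π sin(nx)cos(n'x) dx = ½∫_0^π [sin((n+n')x) + sin((n−n')x)] dx, which is 0 when n+n' is even and 2n/(n²−n'²) when n+n' is odd (it need not vanish on (0, π)). For the constant mode: ∫_0^π 1 dx = π, ∫_0^π cos(nx) dx = 0, ∫_0^π sin(nx) dx = (1−(−1)^n)/n.
  u² squared terms: (-5)²·∫1 dx = 25·π = 25*π;  (-2)²·∫sin(2x)² dx = 4·π/2 = 2*π.
  u² cross terms: 2·(-5)·(-2)·∫1·sin(2x) dx = 20·(0) = 0.
  So ∫_0^π u² dx = 25*π + 2*π + 0 = 27*π.
  (u')² squared terms: (-4)²·∫cos(2x)² dx = 16·π/2 = 8*π.
  So ∫_0^π (u')² dx = 8*π.
||u||_{H^1}^2 = (27*π) + (8*π) = 35*π.


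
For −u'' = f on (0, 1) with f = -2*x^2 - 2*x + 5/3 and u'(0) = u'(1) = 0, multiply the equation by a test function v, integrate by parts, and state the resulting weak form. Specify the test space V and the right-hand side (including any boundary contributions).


V = H^1(0, 1) (no boundary constraint on v; u is determined up to an additive constant); weak form: ∫_0^1 u'v' dx = ∫_0^1 (-2*x^2 - 2*x + 5/3) v dx for all v ∈ V.

Multiply both sides by a test function v and integrate from 0 to 1:
  ∫_0^1 −u''(x) v(x) dx = ∫_0^1 f(x) v(x) dx.
Integrate the LHS by parts once:
  ∫_0^1 −u'' v dx = −[u'(x) v(x)]_0^1 + ∫_0^1 u'(x) v'(x) dx.
Thus ∫_0^1 u'(x) v'(x) dx = ∫_0^1 f(x) v(x) dx + [u'(x) v(x)]_0^1.
Choose V so that boundary terms are either known or forced to vanish.
u has homogeneous Neumann: u'(0) = u'(1) = 0. So [u' v]_0^1 = 0·v(1) − 0·v(0) = 0 for any v; take V = H^1(0, 1).
Weak formulation: find u (satisfying any essential BC) such that ∫_0^1 u'(x) v'(x) dx = ∫_0^1 f v dx for all v ∈ V (homogeneous Neumann, so boundary terms vanish).
Substituting f(x) = -2*x^2 - 2*x + 5/3, the right-hand side is ∫_0^1 (-2*x^2 - 2*x + 5/3) v dx.
Compatibility check (pure Neumann): taking v ≡ 1 ∈ V gives 0 = ∫_0^1 f dx + (0) − (0), i.e. ∫_0^1 f dx must equal u'(0) − u'(1) = 0. Indeed ∫_0^1 (-2*x^2 - 2*x + 5/3) dx = 0, so the data are compatible. The solution is then unique only up to an additive constant (fix it e.g. by requiring ∫_0^1 u dx = 0).


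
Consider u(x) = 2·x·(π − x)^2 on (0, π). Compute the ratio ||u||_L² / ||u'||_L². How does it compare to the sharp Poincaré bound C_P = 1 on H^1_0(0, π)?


||u||_L² / ||u'||_L² = sqrt(14)*π/14 < C_P = 1.

u(x) = 2·x·(π − x)^2, so u'(x) = 2*(x - π)*(3*x - π).
u(x) = 2·x·(π − x)^2 vanishes at x = 0 and x = π, so u ∈ H^1_0(0, π). Differentiate via the product rule and integrate the resulting polynomials term by term.
  ∫_0^π u² dx = ∫_0^π (4*x^6 - 16*π*x^5 + 24*π^2*x^4 - 16*π^3*x^3 + 4*π^4*x^2) dx. Term by term:
    ∫_0^π 4*x^6 dx = 4*π^7/7;  ∫_0^π -16*π*x^5 dx = -8*π^7/3;  ∫_0^π 24*π^2*x^4 dx = 24*π^7/5;
    ∫_0^π -16*π^3*x^3 dx = -4*π^7;  ∫_0^π 4*π^4*x^2 dx = 4*π^7/3.
  Sum: 4*π^7/7 − 8*π^7/3 + 24*π^7/5 − 4*π^7 + 4*π^7/3 = 4*π^7/105.
  ∫_0^π (u')² dx = ∫_0^π (36*x^4 - 96*π*x^3 + 88*π^2*x^2 - 32*π^3*x + 4*π^4) dx. Term by term:
    ∫_0^π 36*x^4 dx = 36*π^5/5;  ∫_0^π -96*π*x^3 dx = -24*π^5;  ∫_0^π 88*π^2*x^2 dx = 88*π^5/3;
    ∫_0^π -32*π^3*x dx = -16*π^5;  ∫_0^π 4*π^4 dx = 4*π^5.
  Sum: 36*π^5/5 − 24*π^5 + 88*π^5/3 − 16*π^5 + 4*π^5 = 8*π^5/15.
∫_0^π u² dx = 4*π^7/105, so ||u||_L² = 2*sqrt(105)*π^(7/2)/105.
∫_0^π (u')² dx = 8*π^5/15, so ||u'||_L² = 2*sqrt(30)*π^(5/2)/15.
Ratio ||u||_L² / ||u'||_L² = sqrt(14)*π/14.
Sharp Poincaré constant on H^1_0(0, π) is C_P = L/π = 1, achieved by sin(x).
A polynomial bump cannot attain the sharp Poincaré constant (only the first sine eigenfunction does), so the ratio is strictly less than C_P, consistent with ||u||_L² ≤ C_P ||u'||_L².


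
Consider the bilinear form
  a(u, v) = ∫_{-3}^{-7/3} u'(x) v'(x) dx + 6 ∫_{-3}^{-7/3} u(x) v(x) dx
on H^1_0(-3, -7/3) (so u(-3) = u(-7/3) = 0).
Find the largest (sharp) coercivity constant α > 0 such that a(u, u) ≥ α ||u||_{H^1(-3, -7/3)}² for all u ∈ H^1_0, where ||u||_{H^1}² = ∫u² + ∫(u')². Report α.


α = 1

Coercivity of a(·,·) on H^1_0(-3, -7/3) means a(u, u) ≥ α ||u||_{H^1}² for every u ∈ H^1_0.
The interval has length L = 2/3, and Poincaré/coercivity depend only on L. Here a(u, u) = ∫(u')² + (6)·∫u².
Here c = 6 ≥ 1, so a(u,u) = ∫(u')² + c∫u² ≥ ∫(u')² + ∫u² = ||u||_{H^1}², i.e. α = 1 works. No larger α is possible: a(u,u) ≥ α||u||_{H^1}² means (1−α)∫(u')² ≥ (α−c)∫u², and for the modes u_n = sin(nπ(x−x₀)/L) (x₀ the left endpoint) one has ∫u_n²/∫(u_n')² = (L/(nπ))² → 0, so a(u_n,u_n)/||u_n||_{H^1}² → 1. Hence the optimal constant is α = 1.
Therefore α = 1.


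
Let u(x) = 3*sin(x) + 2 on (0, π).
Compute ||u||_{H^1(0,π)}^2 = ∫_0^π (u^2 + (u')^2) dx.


||u||_{H^1(0,π)}^2 = 24 + 13*π

u'(x) = 3*cos(x).
Expand u² and (u')² and integrate term by term on (0, π), using: for integers n ≥ 1, ∫_0^π sin²(nx) dx = ∫_0^π cos²(nx) dx = π/2; for n ≠ n', ∫_0^π sin(nx)sin(n'x) dx = ∫_0^π cos(nx)cos(n'x) dx = 0; and by product-to-sum, ∫_0^π sin(nx)cos(n'x) dx = ½∫_0^π [sin((n+n')x) + sin((n−n')x)] dx, which is 0 when n+n' is even and 2n/(n²−n'²) when n+n' is odd (it need not vanish on (0, π)). For the constant mode: ∫_0^π 1 dx = π, ∫_0^π cos(nx) dx = 0, ∫_0^π sin(nx) dx = (1−(−1)^n)/n.
  u² squared terms: (2)²·∫1 dx = 4·π = 4*π;  (3)²·∫sin(x)² dx = 9·π/2 = 9*π/2.
  u² cross terms: 2·(2)·(3)·∫1·sin(x) dx = 12·(2) = 24.
  So ∫_0^π u² dx = 4*π + 9*π/2 + 24 = 24 + 17*π/2.
  (u')² squared terms: (3)²·∫cos(x)² dx = 9·π/2 = 9*π/2.
  So ∫_0^π (u')² dx = 9*π/2.
||u||_{H^1}^2 = (24 + 17*π/2) + (9*π/2) = 24 + 13*π.


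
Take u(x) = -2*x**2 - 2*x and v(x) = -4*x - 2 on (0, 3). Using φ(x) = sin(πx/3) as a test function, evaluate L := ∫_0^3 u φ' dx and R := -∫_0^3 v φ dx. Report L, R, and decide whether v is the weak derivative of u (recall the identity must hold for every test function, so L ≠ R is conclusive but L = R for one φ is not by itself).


LHS = 48/π, RHS = 48/π. Yes, v = u' weakly.

u(x) = -2*x**2 - 2*x, classical derivative u'(x) = -4*x - 2.
φ(x) = sin(πx/3), so φ'(x) = π*cos(π*x/3)/3.
Note φ(0) = φ(3) = 0, so the boundary term u·φ vanishes.
LHS = ∫_0^3 u(x) φ'(x) dx = ∫_0^3 (-2*π*x^2*cos(π*x/3)/3 - 2*π*x*cos(π*x/3)/3) dx. Term by term:
  ∫_0^3 -2*π*x*cos(π*x/3)/3 dx = 12/π;  ∫_0^3 -2*π*x^2*cos(π*x/3)/3 dx = 36/π.
Sum: 12/π + 36/π = 48/π.
So LHS = 48/π.
∫_0^3 v(x) φ(x) dx = ∫_0^3 (-4*x*sin(π*x/3) - 2*sin(π*x/3)) dx. Term by term:
  ∫_0^3 -2*sin(π*x/3) dx = -12/π;  ∫_0^3 -4*x*sin(π*x/3) dx = -36/π.
Sum: -12/π − 36/π = -48/π.
So RHS = -∫_0^3 v(x) φ(x) dx = 48/π.
LHS = RHS, so the identity holds for this test φ.
Moreover u is smooth here and v(x) = u'(x) = -4*x - 2 pointwise, so the identity holds for every test function. Hence v is the weak derivative of u.


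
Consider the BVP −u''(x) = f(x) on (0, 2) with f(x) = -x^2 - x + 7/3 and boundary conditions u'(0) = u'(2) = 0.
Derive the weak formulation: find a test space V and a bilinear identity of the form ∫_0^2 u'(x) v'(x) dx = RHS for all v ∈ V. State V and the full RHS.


V = H^1(0, 2) (no boundary constraint on v; u is determined up to an additive constant); weak form: ∫_0^2 u'v' dx = ∫_0^2 (-x^2 - x + 7/3) v dx for all v ∈ V.

Multiply both sides by a test function v and integrate from 0 to 2:
  ∫_0^2 −u''(x) v(x) dx = ∫_0^2 f(x) v(x) dx.
Integrate the LHS by parts once:
  ∫_0^2 −u'' v dx = −[u'(x) v(x)]_0^2 + ∫_0^2 u'(x) v'(x) dx.
Thus ∫_0^2 u'(x) v'(x) dx = ∫_0^2 f(x) v(x) dx + [u'(x) v(x)]_0^2.
Choose V so that boundary terms are either known or forced to vanish.
u has homogeneous Neumann: u'(0) = u'(2) = 0. So [u' v]_0^2 = 0·v(2) − 0·v(0) = 0 for any v; take V = H^1(0, 2).
Weak formulation: find u (satisfying any essential BC) such that ∫_0^2 u'(x) v'(x) dx = ∫_0^2 f v dx for all v ∈ V (homogeneous Neumann, so boundary terms vanish).
Substituting f(x) = -x^2 - x + 7/3, the right-hand side is ∫_0^2 (-x^2 - x + 7/3) v dx.
Compatibility check (pure Neumann): taking v ≡ 1 ∈ V gives 0 = ∫_0^2 f dx + (0) − (0), i.e. ∫_0^2 f dx must equal u'(0) − u'(2) = 0. Indeed ∫_0^2 (-x^2 - x + 7/3) dx = 0, so the data are compatible. The solution is then unique only up to an additive constant (fix it e.g. by requiring ∫_0^2 u dx = 0).


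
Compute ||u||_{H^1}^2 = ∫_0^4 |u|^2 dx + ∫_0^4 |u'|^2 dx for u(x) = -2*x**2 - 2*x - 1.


||u||_{H^1}^2 = 10116/5

The H^1 norm (squared) on an interval (0, L) is
  ||u||_{H^1}^2 = ∫_0^L u(x)^2 dx + ∫_0^L u'(x)^2 dx.
Compute u'(x) = -4*x - 2.
Then u(x)^2 = 4*x**4 + 8*x**3 + 8*x**2 + 4*x + 1 and u'(x)^2 = 16*x**2 + 16*x + 4.
Integrate each monomial from 0 to 4 using ∫_0^4 c·x^n dx = c·4^(n+1)/(n+1):
  ∫_0^4 u(x)^2 dx = ∫_0^4 (4*x^4 + 8*x^3 + 8*x^2 + 4*x + 1) dx. Term by term:
    ∫_0^4 4*x^4 dx = 4096/5;  ∫_0^4 8*x^3 dx = 512;  ∫_0^4 8*x^2 dx = 512/3;
    ∫_0^4 4*x dx = 32;  ∫_0^4 1 dx = 4.
  Sum: 4096/5 + 512 + 512/3 + 32 + 4 = 23068/15.
  ∫_0^4 u'(x)^2 dx = ∫_0^4 (16*x^2 + 16*x + 4) dx. Term by term:
    ∫_0^4 16*x^2 dx = 1024/3;  ∫_0^4 16*x dx = 128;  ∫_0^4 4 dx = 16.
  Sum: 1024/3 + 128 + 16 = 1456/3.
Adding: ||u||_{H^1}^2 = 23068/15 + 1456/3 = 10116/5.


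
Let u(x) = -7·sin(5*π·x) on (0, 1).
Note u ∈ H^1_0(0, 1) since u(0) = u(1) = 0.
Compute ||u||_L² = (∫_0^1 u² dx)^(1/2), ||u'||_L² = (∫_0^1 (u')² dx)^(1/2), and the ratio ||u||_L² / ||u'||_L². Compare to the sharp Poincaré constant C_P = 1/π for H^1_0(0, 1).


||u||_L² / ||u'||_L² = 1/(5*π) < C_P = 1/π.

u(x) = -7·sin(5*π·x), so u'(x) = -35*π*cos(5*π*x).
Writing u(x) = A·sin(kπx/L) with A = -7 and k = 5, use ∫_0^L sin²(kπx/L) dx = L/2 and ∫_0^L cos²(kπx/L) dx = L/2.
u² = 49·sin²(5*π·x) and (u')² = 1225*π^2·cos²(5*π·x), and each of sin², cos² integrates to L/2 = 1/2 over (0, 1).
∫_0^1 u² dx = 49/2, so ||u||_L² = 7*sqrt(2)/2.
∫_0^1 (u')² dx = 1225*π^2/2, so ||u'||_L² = 35*sqrt(2)*π/2.
Ratio ||u||_L² / ||u'||_L² = 1/(5*π).
Sharp Poincaré constant on H^1_0(0, 1) is C_P = L/π = 1/π, achieved by sin(π·x).
This is the k = 5 harmonic; the ratio L/(kπ) is strictly less than C_P = L/π, consistent with the sharp inequality ||u||_L² ≤ C_P ||u'||_L².


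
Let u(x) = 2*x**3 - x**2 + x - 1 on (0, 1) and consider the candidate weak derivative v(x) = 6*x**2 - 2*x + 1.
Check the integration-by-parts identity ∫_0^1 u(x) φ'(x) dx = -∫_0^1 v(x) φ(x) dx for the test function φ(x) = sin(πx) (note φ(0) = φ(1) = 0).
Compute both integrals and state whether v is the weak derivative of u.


LHS = -6/π + 24/π^3, RHS = -6/π + 24/π^3. Yes, v = u' weakly.

u(x) = 2*x**3 - x**2 + x - 1, classical derivative u'(x) = 6*x**2 - 2*x + 1.
φ(x) = sin(πx), so φ'(x) = π*cos(π*x).
Note φ(0) = φ(1) = 0, so the boundary term u·φ vanishes.
LHS = ∫_0^1 u(x) φ'(x) dx = ∫_0^1 (2*π*x^3*cos(π*x) - π*x^2*cos(π*x) + π*x*cos(π*x) - π*cos(π*x)) dx. Term by term:
  ∫_0^1 -π*cos(π*x) dx = 0;  ∫_0^1 π*x*cos(π*x) dx = -2/π;  ∫_0^1 -π*x^2*cos(π*x) dx = 2/π;
  ∫_0^1 2*π*x^3*cos(π*x) dx = -6/π + 24/π^3.
Sum: 0 − 2/π + 2/π + -6/π + 24/π^3 = -6/π + 24/π^3.
So LHS = -6/π + 24/π^3.
∫_0^1 v(x) φ(x) dx = ∫_0^1 (6*x^2*sin(π*x) - 2*x*sin(π*x) + sin(π*x)) dx. Term by term:
  ∫_0^1 -2*x*sin(π*x) dx = -2/π;  ∫_0^1 6*x^2*sin(π*x) dx = -24/π^3 + 6/π;  ∫_0^1 sin(π*x) dx = 2/π.
Sum: -2/π + -24/π^3 + 6/π + 2/π = -24/π^3 + 6/π.
So RHS = -∫_0^1 v(x) φ(x) dx = -6/π + 24/π^3.
LHS = RHS, so the identity holds for this test φ.
Moreover u is smooth here and v(x) = u'(x) = 6*x**2 - 2*x + 1 pointwise, so the identity holds for every test function. Hence v is the weak derivative of u.


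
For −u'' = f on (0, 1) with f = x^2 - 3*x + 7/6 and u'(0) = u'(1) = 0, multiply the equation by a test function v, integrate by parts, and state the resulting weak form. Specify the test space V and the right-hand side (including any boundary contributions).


V = H^1(0, 1) (no boundary constraint on v; u is determined up to an additive constant); weak form: ∫_0^1 u'v' dx = ∫_0^1 (x^2 - 3*x + 7/6) v dx for all v ∈ V.

Multiply both sides by a test function v and integrate from 0 to 1:
  ∫_0^1 −u''(x) v(x) dx = ∫_0^1 f(x) v(x) dx.
Integrate the LHS by parts once:
  ∫_0^1 −u'' v dx = −[u'(x) v(x)]_0^1 + ∫_0^1 u'(x) v'(x) dx.
Thus ∫_0^1 u'(x) v'(x) dx = ∫_0^1 f(x) v(x) dx + [u'(x) v(x)]_0^1.
Choose V so that boundary terms are either known or forced to vanish.
u has homogeneous Neumann: u'(0) = u'(1) = 0. So [u' v]_0^1 = 0·v(1) − 0·v(0) = 0 for any v; take V = H^1(0, 1).
Weak formulation: find u (satisfying any essential BC) such that ∫_0^1 u'(x) v'(x) dx = ∫_0^1 f v dx for all v ∈ V (homogeneous Neumann, so boundary terms vanish).
Substituting f(x) = x^2 - 3*x + 7/6, the right-hand side is ∫_0^1 (x^2 - 3*x + 7/6) v dx.
Compatibility check (pure Neumann): taking v ≡ 1 ∈ V gives 0 = ∫_0^1 f dx + (0) − (0), i.e. ∫_0^1 f dx must equal u'(0) − u'(1) = 0. Indeed ∫_0^1 (x^2 - 3*x + 7/6) dx = 0, so the data are compatible. The solution is then unique only up to an additive constant (fix it e.g. by requiring ∫_0^1 u dx = 0).


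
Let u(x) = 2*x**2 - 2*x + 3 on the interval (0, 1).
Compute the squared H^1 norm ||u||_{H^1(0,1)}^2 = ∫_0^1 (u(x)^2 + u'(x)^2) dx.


||u||_{H^1}^2 = 127/15

The H^1 norm (squared) on an interval (0, L) is
  ||u||_{H^1}^2 = ∫_0^L u(x)^2 dx + ∫_0^L u'(x)^2 dx.
Compute u'(x) = 4*x - 2.
Then u(x)^2 = 4*x**4 - 8*x**3 + 16*x**2 - 12*x + 9 and u'(x)^2 = 16*x**2 - 16*x + 4.
Integrate each monomial from 0 to 1 using ∫_0^1 c·x^n dx = c·1^(n+1)/(n+1):
  ∫_0^1 u(x)^2 dx = ∫_0^1 (4*x^4 - 8*x^3 + 16*x^2 - 12*x + 9) dx. Term by term:
    ∫_0^1 4*x^4 dx = 4/5;  ∫_0^1 -8*x^3 dx = -2;  ∫_0^1 16*x^2 dx = 16/3;
    ∫_0^1 -12*x dx = -6;  ∫_0^1 9 dx = 9.
  Sum: 4/5 − 2 + 16/3 − 6 + 9 = 107/15.
  ∫_0^1 u'(x)^2 dx = ∫_0^1 (16*x^2 - 16*x + 4) dx. Term by term:
    ∫_0^1 16*x^2 dx = 16/3;  ∫_0^1 -16*x dx = -8;  ∫_0^1 4 dx = 4.
  Sum: 16/3 − 8 + 4 = 4/3.
Adding: ||u||_{H^1}^2 = 107/15 + 4/3 = 127/15.


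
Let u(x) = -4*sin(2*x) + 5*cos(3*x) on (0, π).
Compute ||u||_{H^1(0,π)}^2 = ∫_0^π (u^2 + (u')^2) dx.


||u||_{H^1(0,π)}^2 = 320 + 165*π

u'(x) = -15*sin(3*x) - 8*cos(2*x).
Expand u² and (u')² and integrate term by term on (0, π), using: for integers n ≥ 1, ∫_0^π sin²(nx) dx = ∫_0^π cos²(nx) dx = π/2; for n ≠ n', ∫_0^π sin(nx)sin(n'x) dx = ∫_0^π cos(nx)cos(n'x) dx = 0; and by product-to-sum, ∫_0^π sin(nx)cos(n'x) dx = ½∫_0^π [sin((n+n')x) + sin((n−n')x)] dx, which is 0 when n+n' is even and 2n/(n²−n'²) when n+n' is odd (it need not vanish on (0, π)).
  u² squared terms: (-4)²·∫sin(2x)² dx = 16·π/2 = 8*π;  (5)²·∫cos(3x)² dx = 25·π/2 = 25*π/2.
  u² cross terms: 2·(-4)·(5)·∫sin(2x)·cos(3x) dx = -40·(-4/5) = 32.
  So ∫_0^π u² dx = 8*π + 25*π/2 + 32 = 32 + 41*π/2.
  (u')² squared terms: (-15)²·∫sin(3x)² dx = 225·π/2 = 225*π/2;  (-8)²·∫cos(2x)² dx = 64·π/2 = 32*π.
  (u')² cross terms: 2·(-15)·(-8)·∫sin(3x)·cos(2x) dx = 240·(6/5) = 288.
  So ∫_0^π (u')² dx = 225*π/2 + 32*π + 288 = 288 + 289*π/2.
||u||_{H^1}^2 = (32 + 41*π/2) + (288 + 289*π/2) = 320 + 165*π.


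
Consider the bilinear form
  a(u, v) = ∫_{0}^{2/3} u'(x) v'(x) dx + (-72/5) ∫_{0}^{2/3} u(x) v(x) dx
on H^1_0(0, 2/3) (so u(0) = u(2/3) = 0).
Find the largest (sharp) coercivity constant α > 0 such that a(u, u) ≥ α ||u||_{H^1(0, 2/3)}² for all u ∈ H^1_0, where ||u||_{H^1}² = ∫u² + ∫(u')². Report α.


α = 9*(-32 + 5*π^2)/(5*(4 + 9*π^2))

Coercivity of a(·,·) on H^1_0(0, 2/3) means a(u, u) ≥ α ||u||_{H^1}² for every u ∈ H^1_0.
The interval has length L = 2/3, and Poincaré/coercivity depend only on L. Here a(u, u) = ∫(u')² + (-72/5)·∫u².
Here c = -72/5 < 0 with |c| < (π/L)² = 9*π^2/4, so coercivity still holds. The condition a(u,u) ≥ α||u||_{H^1}² reads (1−α)∫(u')² ≥ (α−c)∫u². Any admissible α is ≤ 1 (rapidly oscillating u have ∫u²/∫(u')² → 0), and α = 1 would force 0 ≥ (1−c)∫u², impossible since c < 1; so 1−α > 0. By the sharp Poincaré inequality on H^1_0 of an interval of length L, ∫(u')² ≥ (π/L)²∫u² with equality for the first sine mode sin(π(x−x₀)/L) (x₀ the left endpoint), so the inequality holds for all u iff (1−α)(π/L)² ≥ α − c, i.e. α ≤ ((π/L)² + c)/((π/L)² + 1) = (1 + c(L/π)²)/(1 + (L/π)²). (Direct route, valid since c ≤ 0: Poincaré gives c∫u² ≥ c(L/π)²∫(u')², so a(u,u) ≥ (1 + c(L/π)²)∫(u')², while ||u||_{H^1}² ≤ (1 + (L/π)²)∫(u')²; dividing yields the same α.) With (π/L)² = 9*π^2/4 and c = -72/5, the largest admissible constant is α = ((π/L)² + c)/((π/L)² + 1).
Simplifying, α = 9*(-32 + 5*π^2)/(5*(4 + 9*π^2)).


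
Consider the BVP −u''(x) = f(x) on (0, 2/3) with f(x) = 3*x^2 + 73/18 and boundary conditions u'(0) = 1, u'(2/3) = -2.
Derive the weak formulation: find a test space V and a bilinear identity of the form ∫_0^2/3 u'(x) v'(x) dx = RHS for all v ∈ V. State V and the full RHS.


V = H^1(0, 2/3) (v unrestricted at boundary; u is determined up to an additive constant); weak form: ∫_0^2/3 u'v' dx = ∫_0^2/3 (3*x^2 + 73/18) v dx − 2·v(2/3) − v(0) for all v ∈ V.

Multiply both sides by a test function v and integrate from 0 to 2/3:
  ∫_0^2/3 −u''(x) v(x) dx = ∫_0^2/3 f(x) v(x) dx.
Integrate the LHS by parts once:
  ∫_0^2/3 −u'' v dx = −[u'(x) v(x)]_0^2/3 + ∫_0^2/3 u'(x) v'(x) dx.
Thus ∫_0^2/3 u'(x) v'(x) dx = ∫_0^2/3 f(x) v(x) dx + [u'(x) v(x)]_0^2/3.
Choose V so that boundary terms are either known or forced to vanish.
u has inhomogeneous Neumann u'(0) = 1, u'(2/3) = -2. [u' v]_0^2/3 = (-2)·v(2/3) − (1)·v(0) = − 2·v(2/3) − v(0). Take V = H^1(0, 2/3); boundary term becomes part of RHS.
Weak formulation: find u (satisfying any essential BC) such that ∫_0^2/3 u'(x) v'(x) dx = ∫_0^2/3 f v dx − 2·v(2/3) − v(0) for all v ∈ V (Neumann data are natural BCs: they enter the RHS as boundary terms).
Substituting f(x) = 3*x^2 + 73/18, the right-hand side is ∫_0^2/3 (3*x^2 + 73/18) v dx − 2·v(2/3) − v(0).
Compatibility check (pure Neumann): taking v ≡ 1 ∈ V gives 0 = ∫_0^2/3 f dx + (-2) − (1), i.e. ∫_0^2/3 f dx must equal u'(0) − u'(2/3) = 3. Indeed ∫_0^2/3 (3*x^2 + 73/18) dx = 3, so the data are compatible. The solution is then unique only up to an additive constant (fix it e.g. by requiring ∫_0^2/3 u dx = 0).


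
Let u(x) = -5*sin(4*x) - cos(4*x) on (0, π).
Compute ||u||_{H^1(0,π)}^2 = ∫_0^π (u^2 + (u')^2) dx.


||u||_{H^1(0,π)}^2 = 221*π

u'(x) = 4*sin(4*x) - 20*cos(4*x).
Expand u² and (u')² and integrate term by term on (0, π), using: for integers n ≥ 1, ∫_0^π sin²(nx) dx = ∫_0^π cos²(nx) dx = π/2; for n ≠ n', ∫_0^π sin(nx)sin(n'x) dx = ∫_0^π cos(nx)cos(n'x) dx = 0; and by product-to-sum, ∫_0^π sin(nx)cos(n'x) dx = ½∫_0^π [sin((n+n')x) + sin((n−n')x)] dx, which is 0 when n+n' is even and 2n/(n²−n'²) when n+n' is odd (it need not vanish on (0, π)).
  u² squared terms: (-1)²·∫cos(4x)² dx = 1·π/2 = π/2;  (-5)²·∫sin(4x)² dx = 25·π/2 = 25*π/2.
  u² cross terms: 2·(-1)·(-5)·∫cos(4x)·sin(4x) dx = 10·(0) = 0.
  So ∫_0^π u² dx = π/2 + 25*π/2 + 0 = 13*π.
  (u')² squared terms: (-20)²·∫cos(4x)² dx = 400·π/2 = 200*π;  (4)²·∫sin(4x)² dx = 16·π/2 = 8*π.
  (u')² cross terms: 2·(-20)·(4)·∫cos(4x)·sin(4x) dx = -160·(0) = 0.
  So ∫_0^π (u')² dx = 200*π + 8*π + 0 = 208*π.
||u||_{H^1}^2 = (13*π) + (208*π) = 221*π.


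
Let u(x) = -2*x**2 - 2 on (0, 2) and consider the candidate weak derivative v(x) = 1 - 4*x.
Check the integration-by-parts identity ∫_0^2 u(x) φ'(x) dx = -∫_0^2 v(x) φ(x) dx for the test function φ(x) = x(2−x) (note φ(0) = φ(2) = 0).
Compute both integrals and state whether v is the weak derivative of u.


LHS = 16/3, RHS = 4. No, v is not the weak derivative of u.

u(x) = -2*x**2 - 2, classical derivative u'(x) = -4*x.
φ(x) = x(2−x), so φ'(x) = 2 - 2*x.
Note φ(0) = φ(2) = 0, so the boundary term u·φ vanishes.
LHS = ∫_0^2 u(x) φ'(x) dx = ∫_0^2 (4*x^3 - 4*x^2 + 4*x - 4) dx. Term by term:
  ∫_0^2 4*x^3 dx = 16;  ∫_0^2 -4*x^2 dx = -32/3;  ∫_0^2 4*x dx = 8;
  ∫_0^2 -4 dx = -8.
Sum: 16 − 32/3 + 8 − 8 = 16/3.
So LHS = 16/3.
∫_0^2 v(x) φ(x) dx = ∫_0^2 (4*x^3 - 9*x^2 + 2*x) dx. Term by term:
  ∫_0^2 4*x^3 dx = 16;  ∫_0^2 -9*x^2 dx = -24;  ∫_0^2 2*x dx = 4.
Sum: 16 − 24 + 4 = -4.
So RHS = -∫_0^2 v(x) φ(x) dx = 4.
LHS − RHS = 4/3 ≠ 0, so the identity fails.
(For a valid weak derivative the identity must hold for EVERY test function, in particular this one. The failure shows v is NOT the weak derivative of u.)
Correct weak derivative would be u'(x) = -4*x.


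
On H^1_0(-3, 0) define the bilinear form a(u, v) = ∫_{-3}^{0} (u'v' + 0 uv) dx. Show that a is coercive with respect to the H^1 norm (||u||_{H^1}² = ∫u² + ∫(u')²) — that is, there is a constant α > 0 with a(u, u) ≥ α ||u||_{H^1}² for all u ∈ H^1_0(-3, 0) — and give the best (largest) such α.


α = π^2/(9 + π^2)

Coercivity of a(·,·) on H^1_0(-3, 0) means a(u, u) ≥ α ||u||_{H^1}² for every u ∈ H^1_0.
The interval has length L = 3, and Poincaré/coercivity depend only on L. Here a(u, u) = ∫(u')² + (0)·∫u².
Here c = 0, so a(u,u) = ∫(u')² alone. The condition a(u,u) ≥ α||u||_{H^1}² reads (1−α)∫(u')² ≥ (α−c)∫u². Any admissible α is ≤ 1 (rapidly oscillating u have ∫u²/∫(u')² → 0), and α = 1 would force 0 ≥ (1−c)∫u², impossible since c < 1; so 1−α > 0. By the sharp Poincaré inequality on H^1_0 of an interval of length L, ∫(u')² ≥ (π/L)²∫u² with equality for the first sine mode sin(π(x−x₀)/L) (x₀ the left endpoint), so the inequality holds for all u iff (1−α)(π/L)² ≥ α − c, i.e. α ≤ ((π/L)² + c)/((π/L)² + 1) = (1 + c(L/π)²)/(1 + (L/π)²). (Direct route, valid since c ≤ 0: Poincaré gives c∫u² ≥ c(L/π)²∫(u')², so a(u,u) ≥ (1 + c(L/π)²)∫(u')², while ||u||_{H^1}² ≤ (1 + (L/π)²)∫(u')²; dividing yields the same α.) With (π/L)² = π^2/9 and c = 0, the largest admissible constant is α = ((π/L)² + c)/((π/L)² + 1).
Simplifying, α = π^2/(9 + π^2).


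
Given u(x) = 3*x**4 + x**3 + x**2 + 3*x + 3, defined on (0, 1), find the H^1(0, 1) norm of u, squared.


||u||_{H^1}^2 = 52243/420

The H^1 norm (squared) on an interval (0, L) is
  ||u||_{H^1}^2 = ∫_0^L u(x)^2 dx + ∫_0^L u'(x)^2 dx.
Compute u'(x) = 12*x**3 + 3*x**2 + 2*x + 3.
Then u(x)^2 = 9*x**8 + 6*x**7 + 7*x**6 + 20*x**5 + 25*x**4 + 12*x**3 + 15*x**2 + 18*x + 9 and u'(x)^2 = 144*x**6 + 72*x**5 + 57*x**4 + 84*x**3 + 22*x**2 + 12*x + 9.
Integrate each monomial from 0 to 1 using ∫_0^1 c·x^n dx = c·1^(n+1)/(n+1):
  ∫_0^1 u(x)^2 dx = ∫_0^1 (9*x^8 + 6*x^7 + 7*x^6 + 20*x^5 + 25*x^4 + 12*x^3 + 15*x^2 + 18*x + 9) dx. Term by term:
    ∫_0^1 9*x^8 dx = 1;  ∫_0^1 6*x^7 dx = 3/4;  ∫_0^1 7*x^6 dx = 1;
    ∫_0^1 20*x^5 dx = 10/3;  ∫_0^1 25*x^4 dx = 5;  ∫_0^1 12*x^3 dx = 3;
    ∫_0^1 15*x^2 dx = 5;  ∫_0^1 18*x dx = 9;  ∫_0^1 9 dx = 9.
  Sum: 1 + 3/4 + 1 + 10/3 + 5 + 3 + 5 + 9 + 9 = 445/12.
  ∫_0^1 u'(x)^2 dx = ∫_0^1 (144*x^6 + 72*x^5 + 57*x^4 + 84*x^3 + 22*x^2 + 12*x + 9) dx. Term by term:
    ∫_0^1 144*x^6 dx = 144/7;  ∫_0^1 72*x^5 dx = 12;  ∫_0^1 57*x^4 dx = 57/5;
    ∫_0^1 84*x^3 dx = 21;  ∫_0^1 22*x^2 dx = 22/3;  ∫_0^1 12*x dx = 6;
    ∫_0^1 9 dx = 9.
  Sum: 144/7 + 12 + 57/5 + 21 + 22/3 + 6 + 9 = 9167/105.
Adding: ||u||_{H^1}^2 = 445/12 + 9167/105 = 52243/420.


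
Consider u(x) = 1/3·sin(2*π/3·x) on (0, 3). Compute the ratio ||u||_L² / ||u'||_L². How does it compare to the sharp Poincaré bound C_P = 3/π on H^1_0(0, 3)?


||u||_L² / ||u'||_L² = 3/(2*π) < C_P = 3/π.

u(x) = 1/3·sin(2*π/3·x), so u'(x) = 2*π*cos(2*π*x/3)/9.
Writing u(x) = A·sin(kπx/L) with A = 1/3 and k = 2, use ∫_0^L sin²(kπx/L) dx = L/2 and ∫_0^L cos²(kπx/L) dx = L/2.
u² = 1/9·sin²(2*π/3·x) and (u')² = 4*π^2/81·cos²(2*π/3·x), and each of sin², cos² integrates to L/2 = 3/2 over (0, 3).
∫_0^3 u² dx = 1/6, so ||u||_L² = sqrt(6)/6.
∫_0^3 (u')² dx = 2*π^2/27, so ||u'||_L² = sqrt(6)*π/9.
Ratio ||u||_L² / ||u'||_L² = 3/(2*π).
Sharp Poincaré constant on H^1_0(0, 3) is C_P = L/π = 3/π, achieved by sin(π/3·x).
This is the k = 2 harmonic; the ratio L/(kπ) is strictly less than C_P = L/π, consistent with the sharp inequality ||u||_L² ≤ C_P ||u'||_L².


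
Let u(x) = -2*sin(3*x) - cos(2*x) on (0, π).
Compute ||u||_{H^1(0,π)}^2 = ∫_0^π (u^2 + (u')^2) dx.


||u||_{H^1(0,π)}^2 = 24 + 45*π/2

u'(x) = 2*sin(2*x) - 6*cos(3*x).
Expand u² and (u')² and integrate term by term on (0, π), using: for integers n ≥ 1, ∫_0^π sin²(nx) dx = ∫_0^π cos²(nx) dx = π/2; for n ≠ n', ∫_0^π sin(nx)sin(n'x) dx = ∫_0^π cos(nx)cos(n'x) dx = 0; and by product-to-sum, ∫_0^π sin(nx)cos(n'x) dx = ½∫_0^π [sin((n+n')x) + sin((n−n')x)] dx, which is 0 when n+n' is even and 2n/(n²−n'²) when n+n' is odd (it need not vanish on (0, π)).
  u² squared terms: (-1)²·∫cos(2x)² dx = 1·π/2 = π/2;  (-2)²·∫sin(3x)² dx = 4·π/2 = 2*π.
  u² cross terms: 2·(-1)·(-2)·∫cos(2x)·sin(3x) dx = 4·(6/5) = 24/5.
  So ∫_0^π u² dx = π/2 + 2*π + 24/5 = 24/5 + 5*π/2.
  (u')² squared terms: (-6)²·∫cos(3x)² dx = 36·π/2 = 18*π;  (2)²·∫sin(2x)² dx = 4·π/2 = 2*π.
  (u')² cross terms: 2·(-6)·(2)·∫cos(3x)·sin(2x) dx = -24·(-4/5) = 96/5.
  So ∫_0^π (u')² dx = 18*π + 2*π + 96/5 = 96/5 + 20*π.
||u||_{H^1}^2 = (24/5 + 5*π/2) + (96/5 + 20*π) = 24 + 45*π/2.


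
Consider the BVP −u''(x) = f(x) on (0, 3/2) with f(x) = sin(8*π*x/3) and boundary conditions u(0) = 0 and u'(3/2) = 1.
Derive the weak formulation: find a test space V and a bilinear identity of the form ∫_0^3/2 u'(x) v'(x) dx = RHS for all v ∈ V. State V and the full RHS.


V = {v ∈ H^1(0, 3/2) : v(0) = 0} (test functions vanish at x = 0 where u is specified); weak form: ∫_0^3/2 u'v' dx = ∫_0^3/2 (sin(8*π*x/3)) v dx + v(3/2) for all v ∈ V.

Multiply both sides by a test function v and integrate from 0 to 3/2:
  ∫_0^3/2 −u''(x) v(x) dx = ∫_0^3/2 f(x) v(x) dx.
Integrate the LHS by parts once:
  ∫_0^3/2 −u'' v dx = −[u'(x) v(x)]_0^3/2 + ∫_0^3/2 u'(x) v'(x) dx.
Thus ∫_0^3/2 u'(x) v'(x) dx = ∫_0^3/2 f(x) v(x) dx + [u'(x) v(x)]_0^3/2.
Choose V so that boundary terms are either known or forced to vanish.
Mixed BC: u(0) = 0 (Dirichlet) and u'(3/2) = 1 (Neumann). Define V = {v ∈ H^1(0, 3/2) : v(0) = 0}. Then [u' v]_0^3/2 = u'(3/2)·v(3/2) − u'(0)·0 = v(3/2).
Weak formulation: find u (satisfying any essential BC) such that ∫_0^3/2 u'(x) v'(x) dx = ∫_0^3/2 f v dx + v(3/2) for all v ∈ V (Dirichlet at 0 absorbed into V; Neumann datum at x = 3/2 contributes the boundary term).
Substituting f(x) = sin(8*π*x/3), the right-hand side is ∫_0^3/2 (sin(8*π*x/3)) v dx + v(3/2).


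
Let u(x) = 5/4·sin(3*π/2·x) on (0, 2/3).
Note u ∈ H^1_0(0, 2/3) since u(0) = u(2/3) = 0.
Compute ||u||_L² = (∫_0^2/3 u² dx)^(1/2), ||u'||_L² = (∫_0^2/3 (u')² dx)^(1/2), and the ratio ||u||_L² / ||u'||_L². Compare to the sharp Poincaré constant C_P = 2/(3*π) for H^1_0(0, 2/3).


||u||_L² / ||u'||_L² = 2/(3*π) = C_P.

u(x) = 5/4·sin(3*π/2·x), so u'(x) = 15*π*cos(3*π*x/2)/8.
Writing u(x) = A·sin(kπx/L) with A = 5/4 and k = 1, use ∫_0^L sin²(kπx/L) dx = L/2 and ∫_0^L cos²(kπx/L) dx = L/2.
u² = 25/16·sin²(3*π/2·x) and (u')² = 225*π^2/64·cos²(3*π/2·x), and each of sin², cos² integrates to L/2 = 1/3 over (0, 2/3).
∫_0^2/3 u² dx = 25/48, so ||u||_L² = 5*sqrt(3)/12.
∫_0^2/3 (u')² dx = 75*π^2/64, so ||u'||_L² = 5*sqrt(3)*π/8.
Ratio ||u||_L² / ||u'||_L² = 2/(3*π).
Sharp Poincaré constant on H^1_0(0, 2/3) is C_P = L/π = 2/(3*π), achieved by sin(3*π/2·x).
This is the k = 1 eigenfunction (up to amplitude), so the ratio equals the sharp Poincaré constant exactly.


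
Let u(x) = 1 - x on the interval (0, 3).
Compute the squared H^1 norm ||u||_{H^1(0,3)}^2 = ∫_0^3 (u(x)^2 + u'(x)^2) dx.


||u||_{H^1}^2 = 6

The H^1 norm (squared) on an interval (0, L) is
  ||u||_{H^1}^2 = ∫_0^L u(x)^2 dx + ∫_0^L u'(x)^2 dx.
Compute u'(x) = -1.
Then u(x)^2 = x**2 - 2*x + 1 and u'(x)^2 = 1.
Integrate each monomial from 0 to 3 using ∫_0^3 c·x^n dx = c·3^(n+1)/(n+1):
  ∫_0^3 u(x)^2 dx = ∫_0^3 (x^2 - 2*x + 1) dx. Term by term:
    ∫_0^3 x^2 dx = 9;  ∫_0^3 -2*x dx = -9;  ∫_0^3 1 dx = 3.
  Sum: 9 − 9 + 3 = 3.
  ∫_0^3 u'(x)^2 dx = ∫_0^3 (1) dx. Term by term:
    ∫_0^3 1 dx = 3.
Adding: ||u||_{H^1}^2 = 3 + 3 = 6.


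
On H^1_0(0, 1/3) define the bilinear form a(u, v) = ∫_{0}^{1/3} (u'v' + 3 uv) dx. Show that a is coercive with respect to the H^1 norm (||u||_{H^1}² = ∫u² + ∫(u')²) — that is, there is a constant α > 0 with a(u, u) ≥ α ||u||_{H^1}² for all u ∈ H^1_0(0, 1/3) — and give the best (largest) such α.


α = 1

Coercivity of a(·,·) on H^1_0(0, 1/3) means a(u, u) ≥ α ||u||_{H^1}² for every u ∈ H^1_0.
The interval has length L = 1/3, and Poincaré/coercivity depend only on L. Here a(u, u) = ∫(u')² + (3)·∫u².
Here c = 3 ≥ 1, so a(u,u) = ∫(u')² + c∫u² ≥ ∫(u')² + ∫u² = ||u||_{H^1}², i.e. α = 1 works. No larger α is possible: a(u,u) ≥ α||u||_{H^1}² means (1−α)∫(u')² ≥ (α−c)∫u², and for the modes u_n = sin(nπ(x−x₀)/L) (x₀ the left endpoint) one has ∫u_n²/∫(u_n')² = (L/(nπ))² → 0, so a(u_n,u_n)/||u_n||_{H^1}² → 1. Hence the optimal constant is α = 1.
Therefore α = 1.


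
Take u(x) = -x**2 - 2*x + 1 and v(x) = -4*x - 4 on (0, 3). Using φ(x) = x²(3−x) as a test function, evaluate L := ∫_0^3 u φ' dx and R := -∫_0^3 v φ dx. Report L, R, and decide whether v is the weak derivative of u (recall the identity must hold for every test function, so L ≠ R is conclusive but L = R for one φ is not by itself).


LHS = 189/5, RHS = 378/5. No, v is not the weak derivative of u.

u(x) = -x**2 - 2*x + 1, classical derivative u'(x) = -2*x - 2.
φ(x) = x²(3−x), so φ'(x) = 3*x*(2 - x).
Note φ(0) = φ(3) = 0, so the boundary term u·φ vanishes.
LHS = ∫_0^3 u(x) φ'(x) dx = ∫_0^3 (3*x^4 - 15*x^2 + 6*x) dx. Term by term:
  ∫_0^3 3*x^4 dx = 729/5;  ∫_0^3 -15*x^2 dx = -135;  ∫_0^3 6*x dx = 27.
Sum: 729/5 − 135 + 27 = 189/5.
So LHS = 189/5.
∫_0^3 v(x) φ(x) dx = ∫_0^3 (4*x^4 - 8*x^3 - 12*x^2) dx. Term by term:
  ∫_0^3 4*x^4 dx = 972/5;  ∫_0^3 -8*x^3 dx = -162;  ∫_0^3 -12*x^2 dx = -108.
Sum: 972/5 − 162 − 108 = -378/5.
So RHS = -∫_0^3 v(x) φ(x) dx = 378/5.
LHS − RHS = -189/5 ≠ 0, so the identity fails.
(For a valid weak derivative the identity must hold for EVERY test function, in particular this one. The failure shows v is NOT the weak derivative of u.)
Correct weak derivative would be u'(x) = -2*x - 2.


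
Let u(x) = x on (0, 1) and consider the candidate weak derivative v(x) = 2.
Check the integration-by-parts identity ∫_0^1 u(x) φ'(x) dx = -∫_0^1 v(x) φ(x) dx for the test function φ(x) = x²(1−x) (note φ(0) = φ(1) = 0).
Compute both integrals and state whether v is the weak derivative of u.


LHS = -1/12, RHS = -1/6. No, v is not the weak derivative of u.

u(x) = x, classical derivative u'(x) = 1.
φ(x) = x²(1−x), so φ'(x) = x*(2 - 3*x).
Note φ(0) = φ(1) = 0, so the boundary term u·φ vanishes.
LHS = ∫_0^1 u(x) φ'(x) dx = ∫_0^1 (-3*x^3 + 2*x^2) dx. Term by term:
  ∫_0^1 -3*x^3 dx = -3/4;  ∫_0^1 2*x^2 dx = 2/3.
Sum: -3/4 + 2/3 = -1/12.
So LHS = -1/12.
∫_0^1 v(x) φ(x) dx = ∫_0^1 (-2*x^3 + 2*x^2) dx. Term by term:
  ∫_0^1 -2*x^3 dx = -1/2;  ∫_0^1 2*x^2 dx = 2/3.
Sum: -1/2 + 2/3 = 1/6.
So RHS = -∫_0^1 v(x) φ(x) dx = -1/6.
LHS − RHS = 1/12 ≠ 0, so the identity fails.
(For a valid weak derivative the identity must hold for EVERY test function, in particular this one. The failure shows v is NOT the weak derivative of u.)
Correct weak derivative would be u'(x) = 1.


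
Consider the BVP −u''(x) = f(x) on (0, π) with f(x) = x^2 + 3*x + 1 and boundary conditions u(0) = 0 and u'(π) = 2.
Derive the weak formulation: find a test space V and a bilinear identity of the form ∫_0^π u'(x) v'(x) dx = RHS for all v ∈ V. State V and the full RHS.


V = {v ∈ H^1(0, π) : v(0) = 0} (test functions vanish at x = 0 where u is specified); weak form: ∫_0^π u'v' dx = ∫_0^π (x^2 + 3*x + 1) v dx + 2·v(π) for all v ∈ V.

Multiply both sides by a test function v and integrate from 0 to π:
  ∫_0^π −u''(x) v(x) dx = ∫_0^π f(x) v(x) dx.
Integrate the LHS by parts once:
  ∫_0^π −u'' v dx = −[u'(x) v(x)]_0^π + ∫_0^π u'(x) v'(x) dx.
Thus ∫_0^π u'(x) v'(x) dx = ∫_0^π f(x) v(x) dx + [u'(x) v(x)]_0^π.
Choose V so that boundary terms are either known or forced to vanish.
Mixed BC: u(0) = 0 (Dirichlet) and u'(π) = 2 (Neumann). Define V = {v ∈ H^1(0, π) : v(0) = 0}. Then [u' v]_0^π = u'(π)·v(π) − u'(0)·0 = 2·v(π).
Weak formulation: find u (satisfying any essential BC) such that ∫_0^π u'(x) v'(x) dx = ∫_0^π f v dx + 2·v(π) for all v ∈ V (Dirichlet at 0 absorbed into V; Neumann datum at x = π contributes the boundary term).
Substituting f(x) = x^2 + 3*x + 1, the right-hand side is ∫_0^π (x^2 + 3*x + 1) v dx + 2·v(π).


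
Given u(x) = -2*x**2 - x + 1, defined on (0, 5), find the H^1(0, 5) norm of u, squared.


||u||_{H^1}^2 = 11255/3

The H^1 norm (squared) on an interval (0, L) is
  ||u||_{H^1}^2 = ∫_0^L u(x)^2 dx + ∫_0^L u'(x)^2 dx.
Compute u'(x) = -4*x - 1.
Then u(x)^2 = 4*x**4 + 4*x**3 - 3*x**2 - 2*x + 1 and u'(x)^2 = 16*x**2 + 8*x + 1.
Integrate each monomial from 0 to 5 using ∫_0^5 c·x^n dx = c·5^(n+1)/(n+1):
  ∫_0^5 u(x)^2 dx = ∫_0^5 (4*x^4 + 4*x^3 - 3*x^2 - 2*x + 1) dx. Term by term:
    ∫_0^5 4*x^4 dx = 2500;  ∫_0^5 4*x^3 dx = 625;  ∫_0^5 -3*x^2 dx = -125;
    ∫_0^5 -2*x dx = -25;  ∫_0^5 1 dx = 5.
  Sum: 2500 + 625 − 125 − 25 + 5 = 2980.
  ∫_0^5 u'(x)^2 dx = ∫_0^5 (16*x^2 + 8*x + 1) dx. Term by term:
    ∫_0^5 16*x^2 dx = 2000/3;  ∫_0^5 8*x dx = 100;  ∫_0^5 1 dx = 5.
  Sum: 2000/3 + 100 + 5 = 2315/3.
Adding: ||u||_{H^1}^2 = 2980 + 2315/3 = 11255/3.


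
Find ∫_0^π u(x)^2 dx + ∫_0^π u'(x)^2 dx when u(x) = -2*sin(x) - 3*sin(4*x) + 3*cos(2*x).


||u||_{H^1(0,π)}^2 = 40 + 103*π

u'(x) = -6*sin(2*x) - 2*cos(x) - 12*cos(4*x).
Expand u² and (u')² and integrate term by term on (0, π), using: for integers n ≥ 1, ∫_0^π sin²(nx) dx = ∫_0^π cos²(nx) dx = π/2; for n ≠ n', ∫_0^π sin(nx)sin(n'x) dx = ∫_0^π cos(nx)cos(n'x) dx = 0; and by product-to-sum, ∫_0^π sin(nx)cos(n'x) dx = ½∫_0^π [sin((n+n')x) + sin((n−n')x)] dx, which is 0 when n+n' is even and 2n/(n²−n'²) when n+n' is odd (it need not vanish on (0, π)).
  u² squared terms: (-3)²·∫sin(4x)² dx = 9·π/2 = 9*π/2;  (-2)²·∫sin(x)² dx = 4·π/2 = 2*π;  (3)²·∫cos(2x)² dx = 9·π/2 = 9*π/2.
  u² cross terms: 2·(-3)·(-2)·∫sin(4x)·sin(x) dx = 12·(0) = 0;  2·(-3)·(3)·∫sin(4x)·cos(2x) dx = -18·(0) = 0;  2·(-2)·(3)·∫sin(x)·cos(2x) dx = -12·(-2/3) = 8.
  So ∫_0^π u² dx = 9*π/2 + 2*π + 9*π/2 + 0 + 0 + 8 = 8 + 11*π.
  (u')² squared terms: (-12)²·∫cos(4x)² dx = 144·π/2 = 72*π;  (-6)²·∫sin(2x)² dx = 36·π/2 = 18*π;  (-2)²·∫cos(x)² dx = 4·π/2 = 2*π.
  (u')² cross terms: 2·(-12)·(-6)·∫cos(4x)·sin(2x) dx = 144·(0) = 0;  2·(-12)·(-2)·∫cos(4x)·cos(x) dx = 48·(0) = 0;  2·(-6)·(-2)·∫sin(2x)·cos(x) dx = 24·(4/3) = 32.
  So ∫_0^π (u')² dx = 72*π + 18*π + 2*π + 0 + 0 + 32 = 32 + 92*π.
||u||_{H^1}^2 = (8 + 11*π) + (32 + 92*π) = 40 + 103*π.


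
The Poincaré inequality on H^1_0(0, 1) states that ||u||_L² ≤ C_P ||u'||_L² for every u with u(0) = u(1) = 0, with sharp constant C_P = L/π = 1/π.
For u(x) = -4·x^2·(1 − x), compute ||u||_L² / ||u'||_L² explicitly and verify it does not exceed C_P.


||u||_L² / ||u'||_L² = sqrt(14)/14 < C_P = 1/π.

u(x) = -4·x^2·(1 − x), so u'(x) = 4*x*(3*x - 2).
u(x) = -4·x^2·(1 − x) vanishes at x = 0 and x = 1, so u ∈ H^1_0(0, 1). Differentiate via the product rule and integrate the resulting polynomials term by term.
  ∫_0^1 u² dx = ∫_0^1 (16*x^6 - 32*x^5 + 16*x^4) dx. Term by term:
    ∫_0^1 16*x^6 dx = 16/7;  ∫_0^1 -32*x^5 dx = -16/3;  ∫_0^1 16*x^4 dx = 16/5.
  Sum: 16/7 − 16/3 + 16/5 = 16/105.
  ∫_0^1 (u')² dx = ∫_0^1 (144*x^4 - 192*x^3 + 64*x^2) dx. Term by term:
    ∫_0^1 144*x^4 dx = 144/5;  ∫_0^1 -192*x^3 dx = -48;  ∫_0^1 64*x^2 dx = 64/3.
  Sum: 144/5 − 48 + 64/3 = 32/15.
∫_0^1 u² dx = 16/105, so ||u||_L² = 4*sqrt(105)/105.
∫_0^1 (u')² dx = 32/15, so ||u'||_L² = 4*sqrt(30)/15.
Ratio ||u||_L² / ||u'||_L² = sqrt(14)/14.
Sharp Poincaré constant on H^1_0(0, 1) is C_P = L/π = 1/π, achieved by sin(π·x).
A polynomial bump cannot attain the sharp Poincaré constant (only the first sine eigenfunction does), so the ratio is strictly less than C_P, consistent with ||u||_L² ≤ C_P ||u'||_L².


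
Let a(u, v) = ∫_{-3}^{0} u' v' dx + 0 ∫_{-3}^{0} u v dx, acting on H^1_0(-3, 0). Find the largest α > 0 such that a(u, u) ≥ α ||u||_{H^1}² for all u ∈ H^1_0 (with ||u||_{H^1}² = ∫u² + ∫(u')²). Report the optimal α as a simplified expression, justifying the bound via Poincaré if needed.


α = π^2/(9 + π^2)

Coercivity of a(·,·) on H^1_0(-3, 0) means a(u, u) ≥ α ||u||_{H^1}² for every u ∈ H^1_0.
The interval has length L = 3, and Poincaré/coercivity depend only on L. Here a(u, u) = ∫(u')² + (0)·∫u².
Here c = 0, so a(u,u) = ∫(u')² alone. The condition a(u,u) ≥ α||u||_{H^1}² reads (1−α)∫(u')² ≥ (α−c)∫u². Any admissible α is ≤ 1 (rapidly oscillating u have ∫u²/∫(u')² → 0), and α = 1 would force 0 ≥ (1−c)∫u², impossible since c < 1; so 1−α > 0. By the sharp Poincaré inequality on H^1_0 of an interval of length L, ∫(u')² ≥ (π/L)²∫u² with equality for the first sine mode sin(π(x−x₀)/L) (x₀ the left endpoint), so the inequality holds for all u iff (1−α)(π/L)² ≥ α − c, i.e. α ≤ ((π/L)² + c)/((π/L)² + 1) = (1 + c(L/π)²)/(1 + (L/π)²). (Direct route, valid since c ≤ 0: Poincaré gives c∫u² ≥ c(L/π)²∫(u')², so a(u,u) ≥ (1 + c(L/π)²)∫(u')², while ||u||_{H^1}² ≤ (1 + (L/π)²)∫(u')²; dividing yields the same α.) With (π/L)² = π^2/9 and c = 0, the largest admissible constant is α = ((π/L)² + c)/((π/L)² + 1).
Simplifying, α = π^2/(9 + π^2).
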